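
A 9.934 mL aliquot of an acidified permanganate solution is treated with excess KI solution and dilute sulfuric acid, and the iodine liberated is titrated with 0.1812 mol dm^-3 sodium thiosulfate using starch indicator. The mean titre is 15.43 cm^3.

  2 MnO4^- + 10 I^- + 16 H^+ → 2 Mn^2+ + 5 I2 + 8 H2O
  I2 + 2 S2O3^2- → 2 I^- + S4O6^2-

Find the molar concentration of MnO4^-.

n(S2O3^2-) = 0.01543 × 0.1812 = 2.796 × 10^-3 mol
n(I2) = n(S2O3^2-)/2 = 1.398 × 10^-3 mol
From the 2:5 ratio, n(MnO4^-) in the aliquot = 2/5 × 1.398 × 10^-3 = 5.592 × 10^-4 mol
[MnO4^-] = 5.592 × 10^-4 / 0.009934 = 0.05629 mol/L

0.05629 mol/L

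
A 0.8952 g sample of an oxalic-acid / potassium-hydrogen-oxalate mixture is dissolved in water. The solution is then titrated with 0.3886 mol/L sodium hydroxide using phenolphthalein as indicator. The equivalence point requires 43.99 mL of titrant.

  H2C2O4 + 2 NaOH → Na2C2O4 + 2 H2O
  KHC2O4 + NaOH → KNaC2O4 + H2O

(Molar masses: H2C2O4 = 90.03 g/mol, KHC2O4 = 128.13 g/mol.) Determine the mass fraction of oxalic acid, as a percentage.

78.36 %

n(NaOH) = 0.04399 × 0.3886 = 0.01709 mol
Let x = n(H2C2O4), y = n(KHC2O4).
Titrant: 2x + 1y = 0.01709;  mass: 90.03x + 128.13y = 0.8952
Solving, x = 7.791 × 10^-3 mol, y = 1.512 × 10^-3 mol
mass of H2C2O4 = 7.791 × 10^-3 × 90.03 = 0.7014 g
% H2C2O4 = 0.7014 / 0.8952 × 100 = 78.36 %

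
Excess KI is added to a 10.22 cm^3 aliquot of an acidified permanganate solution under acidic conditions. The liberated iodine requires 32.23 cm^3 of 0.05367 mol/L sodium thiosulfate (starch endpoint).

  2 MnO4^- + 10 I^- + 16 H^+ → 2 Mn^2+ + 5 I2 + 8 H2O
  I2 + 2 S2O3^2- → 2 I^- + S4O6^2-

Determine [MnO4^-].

0.03385 mol/L

n(S2O3^2-) = 0.03223 × 0.05367 = 1.730 × 10^-3 mol
n(I2) = n(S2O3^2-)/2 = 8.649 × 10^-4 mol
From the 2:5 ratio, n(MnO4^-) in the aliquot = 2/5 × 8.649 × 10^-4 = 3.460 × 10^-4 mol
[MnO4^-] = 3.460 × 10^-4 / 0.01022 = 0.03385 mol/L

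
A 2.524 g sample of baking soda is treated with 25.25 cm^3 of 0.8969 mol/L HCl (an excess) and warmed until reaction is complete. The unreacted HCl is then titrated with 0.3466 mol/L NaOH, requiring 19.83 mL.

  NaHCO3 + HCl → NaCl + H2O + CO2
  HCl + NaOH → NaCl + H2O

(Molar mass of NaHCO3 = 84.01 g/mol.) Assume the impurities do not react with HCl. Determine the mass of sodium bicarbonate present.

n(HCl) added = 0.02525 × 0.8969 = 0.02265 mol
n(NaOH) used in back-titration = 0.01983 × 0.3466 = 6.873 × 10^-3 mol
n(HCl) left over = 6.873 × 10^-3 mol (1:1 ratio)
n(HCl) consumed by analyte = 0.02265 − 6.873 × 10^-3 = 0.01577 mol
n(NaHCO3) = 0.01577 mol (1:1 ratio)
mass of NaHCO3 = 0.01577 × 84.01 = 1.325 g

1.325 g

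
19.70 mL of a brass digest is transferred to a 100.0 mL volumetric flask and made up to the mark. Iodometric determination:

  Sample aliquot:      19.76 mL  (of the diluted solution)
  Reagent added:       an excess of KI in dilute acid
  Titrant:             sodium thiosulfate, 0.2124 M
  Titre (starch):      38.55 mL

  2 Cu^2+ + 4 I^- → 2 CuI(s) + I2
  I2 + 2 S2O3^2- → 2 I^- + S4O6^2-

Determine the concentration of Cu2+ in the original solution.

n(S2O3^2-) = 0.03855 × 0.2124 = 8.188 × 10^-3 mol
n(I2) = n(S2O3^2-)/2 = 4.094 × 10^-3 mol
From the 2:1 ratio, n(Cu2+) in the aliquot = 2/1 × 4.094 × 10^-3 = 8.188 × 10^-3 mol
[Cu2+]_dilute = 8.188 × 10^-3 / 0.01976 = 0.4144 mol/L
[Cu2+]_original = 0.4144 × 100.0/19.70 = 2.103 mol/L

2.103 M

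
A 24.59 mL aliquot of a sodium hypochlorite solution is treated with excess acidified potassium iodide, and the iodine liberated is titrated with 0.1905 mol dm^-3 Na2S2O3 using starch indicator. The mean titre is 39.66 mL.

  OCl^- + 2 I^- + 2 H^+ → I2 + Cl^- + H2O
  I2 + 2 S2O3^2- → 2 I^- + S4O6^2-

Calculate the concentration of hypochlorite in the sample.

0.1536 mol/L

n(S2O3^2-) = 0.03966 × 0.1905 = 7.555 × 10^-3 mol
n(I2) = n(S2O3^2-)/2 = 3.778 × 10^-3 mol
n(OCl^-) in the aliquot = 3.778 × 10^-3 mol (1:1 ratio)
[OCl^-] = 3.778 × 10^-3 / 0.02459 = 0.1536 mol/L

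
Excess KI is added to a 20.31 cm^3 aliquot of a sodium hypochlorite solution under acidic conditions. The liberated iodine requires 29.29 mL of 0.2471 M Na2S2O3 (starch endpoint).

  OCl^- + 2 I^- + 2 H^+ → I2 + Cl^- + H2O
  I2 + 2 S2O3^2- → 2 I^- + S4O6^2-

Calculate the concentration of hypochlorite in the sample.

0.1782 M

n(S2O3^2-) = 0.02929 × 0.2471 = 7.238 × 10^-3 mol
n(I2) = n(S2O3^2-)/2 = 3.619 × 10^-3 mol
n(OCl^-) in the aliquot = 3.619 × 10^-3 mol (1:1 ratio)
[OCl^-] = 3.619 × 10^-3 / 0.02031 = 0.1782 mol/L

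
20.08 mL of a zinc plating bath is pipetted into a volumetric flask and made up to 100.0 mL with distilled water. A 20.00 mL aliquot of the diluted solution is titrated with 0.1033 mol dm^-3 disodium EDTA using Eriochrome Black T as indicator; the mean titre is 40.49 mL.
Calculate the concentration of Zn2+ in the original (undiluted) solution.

Zn^2+ + EDTA^4- → [Zn(EDTA)]^2-
n(EDTA) = 0.04049 × 0.1033 = 4.183 × 10^-3 mol
n(Zn2+) in the aliquot = 4.183 × 10^-3 mol (1:1 ratio)
[Zn2+]_dilute = 4.183 × 10^-3 / 0.02000 = 0.2091 mol/L
Dilution factor = 100.0 / 20.08 = 4.980
[Zn2+]_stock = 0.2091 × 4.980 = 1.041 mol/L

1.041 mol/L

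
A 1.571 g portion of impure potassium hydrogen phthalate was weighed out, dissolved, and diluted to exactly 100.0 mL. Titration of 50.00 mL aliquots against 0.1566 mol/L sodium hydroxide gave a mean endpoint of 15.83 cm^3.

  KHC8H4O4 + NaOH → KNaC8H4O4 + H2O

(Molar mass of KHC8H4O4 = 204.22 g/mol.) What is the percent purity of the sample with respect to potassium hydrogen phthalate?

n(NaOH) per titration = 0.01583 × 0.1566 = 2.479 × 10^-3 mol
n(KHC8H4O4) in each aliquot = 2.479 × 10^-3 mol (1:1 ratio)
n(KHC8H4O4) in the whole flask = 2.479 × 10^-3 × 100.0/50.00 = 4.958 × 10^-3 mol
mass of KHC8H4O4 = 4.958 × 10^-3 × 204.22 = 1.013 g
% KHC8H4O4 = 1.013 / 1.571 × 100 = 64.45 %

64.45 %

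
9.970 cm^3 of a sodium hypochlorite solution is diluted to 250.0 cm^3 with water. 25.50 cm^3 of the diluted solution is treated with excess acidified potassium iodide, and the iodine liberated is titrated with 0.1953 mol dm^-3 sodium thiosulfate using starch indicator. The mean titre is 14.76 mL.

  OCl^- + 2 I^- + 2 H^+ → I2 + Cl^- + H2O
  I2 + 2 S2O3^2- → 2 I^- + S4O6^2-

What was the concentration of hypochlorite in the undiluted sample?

n(S2O3^2-) = 0.01476 × 0.1953 = 2.883 × 10^-3 mol
n(I2) = n(S2O3^2-)/2 = 1.441 × 10^-3 mol
n(OCl^-) in the aliquot = 1.441 × 10^-3 mol (1:1 ratio)
[OCl^-]_dilute = 1.441 × 10^-3 / 0.02550 = 0.05652 mol/L
[OCl^-]_original = 0.05652 × 250.0/9.970 = 1.417 mol/L

1.417 mol/L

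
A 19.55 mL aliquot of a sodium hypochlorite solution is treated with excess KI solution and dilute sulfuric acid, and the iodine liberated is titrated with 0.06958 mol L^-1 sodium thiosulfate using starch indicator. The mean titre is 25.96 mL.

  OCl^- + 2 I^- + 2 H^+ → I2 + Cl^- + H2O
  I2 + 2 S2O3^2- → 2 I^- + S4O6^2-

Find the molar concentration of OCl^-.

n(S2O3^2-) = 0.02596 × 0.06958 = 1.806 × 10^-3 mol
n(I2) = n(S2O3^2-)/2 = 9.031 × 10^-4 mol
n(OCl^-) in the aliquot = 9.031 × 10^-4 mol (1:1 ratio)
[OCl^-] = 9.031 × 10^-4 / 0.01955 = 0.04620 mol/L

0.04620 mol/L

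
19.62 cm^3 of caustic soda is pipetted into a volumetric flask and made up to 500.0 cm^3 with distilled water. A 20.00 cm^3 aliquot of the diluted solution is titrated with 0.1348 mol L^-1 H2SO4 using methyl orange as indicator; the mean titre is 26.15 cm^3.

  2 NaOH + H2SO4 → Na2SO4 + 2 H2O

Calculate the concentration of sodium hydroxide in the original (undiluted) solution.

n(H2SO4) = 0.02615 × 0.1348 = 3.525 × 10^-3 mol
From the 2:1 ratio, n(NaOH) in the aliquot = 2/1 × 3.525 × 10^-3 = 7.050 × 10^-3 mol
[NaOH]_dilute = 7.050 × 10^-3 / 0.02000 = 0.3525 mol/L
Dilution factor = 500.0 / 19.62 = 25.48
[NaOH]_stock = 0.3525 × 25.48 = 8.983 mol/L

8.983 mol/L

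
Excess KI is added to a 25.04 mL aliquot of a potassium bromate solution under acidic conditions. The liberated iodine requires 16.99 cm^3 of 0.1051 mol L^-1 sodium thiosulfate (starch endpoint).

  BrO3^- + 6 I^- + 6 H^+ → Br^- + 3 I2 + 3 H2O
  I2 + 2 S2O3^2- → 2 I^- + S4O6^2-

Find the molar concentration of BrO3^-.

0.01189 mol/L

n(S2O3^2-) = 0.01699 × 0.1051 = 1.786 × 10^-3 mol
n(I2) = n(S2O3^2-)/2 = 8.928 × 10^-4 mol
From the 1:3 ratio, n(BrO3^-) in the aliquot = 1/3 × 8.928 × 10^-4 = 2.976 × 10^-4 mol
[BrO3^-] = 2.976 × 10^-4 / 0.02504 = 0.01189 mol/L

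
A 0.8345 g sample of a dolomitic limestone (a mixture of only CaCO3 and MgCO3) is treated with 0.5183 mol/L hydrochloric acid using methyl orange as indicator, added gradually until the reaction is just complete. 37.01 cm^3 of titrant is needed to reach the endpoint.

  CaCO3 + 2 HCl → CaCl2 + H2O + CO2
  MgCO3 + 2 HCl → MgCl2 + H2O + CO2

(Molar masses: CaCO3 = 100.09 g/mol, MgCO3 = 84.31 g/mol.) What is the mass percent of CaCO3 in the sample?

n(HCl) = 0.03701 × 0.5183 = 0.01918 mol
Let x = n(CaCO3), y = n(MgCO3).
Titrant: 2x + 2y = 0.01918;  mass: 100.09x + 84.31y = 0.8345
Solving, x = 1.639 × 10^-3 mol, y = 7.952 × 10^-3 mol
mass of CaCO3 = 1.639 × 10^-3 × 100.09 = 0.1641 g
% CaCO3 = 0.1641 / 0.8345 × 100 = 19.66 %

19.66 %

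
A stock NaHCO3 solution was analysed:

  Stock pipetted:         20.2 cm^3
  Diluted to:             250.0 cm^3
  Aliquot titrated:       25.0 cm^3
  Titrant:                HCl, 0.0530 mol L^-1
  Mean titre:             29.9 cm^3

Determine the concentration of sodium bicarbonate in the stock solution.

NaHCO3 + HCl → NaCl + H2O + CO2
n(HCl) = 0.0299 × 0.0530 = 1.58 × 10^-3 mol
n(NaHCO3) in the aliquot = 1.58 × 10^-3 mol (1:1 ratio)
[NaHCO3]_dilute = 1.58 × 10^-3 / 0.0250 = 0.0634 mol/L
Dilution factor = 250.0 / 20.2 = 12.38
[NaHCO3]_stock = 0.0634 × 12.38 = 0.785 mol/L

0.785 mol/L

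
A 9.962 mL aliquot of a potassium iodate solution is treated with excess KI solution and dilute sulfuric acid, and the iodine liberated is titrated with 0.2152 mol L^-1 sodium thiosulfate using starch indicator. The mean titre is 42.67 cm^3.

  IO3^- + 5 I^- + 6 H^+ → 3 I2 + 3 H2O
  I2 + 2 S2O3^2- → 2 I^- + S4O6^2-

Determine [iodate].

0.1536 mol/L

n(S2O3^2-) = 0.04267 × 0.2152 = 9.183 × 10^-3 mol
n(I2) = n(S2O3^2-)/2 = 4.591 × 10^-3 mol
From the 1:3 ratio, n(IO3^-) in the aliquot = 1/3 × 4.591 × 10^-3 = 1.530 × 10^-3 mol
[IO3^-] = 1.530 × 10^-3 / 0.009962 = 0.1536 mol/L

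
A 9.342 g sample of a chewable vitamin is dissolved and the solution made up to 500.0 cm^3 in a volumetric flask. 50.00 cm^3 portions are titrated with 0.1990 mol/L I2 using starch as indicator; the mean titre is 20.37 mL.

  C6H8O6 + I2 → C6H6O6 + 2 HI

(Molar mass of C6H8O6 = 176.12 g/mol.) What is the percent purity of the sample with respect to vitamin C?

76.42 %

n(I2) per titration = 0.02037 × 0.1990 = 4.054 × 10^-3 mol
n(C6H8O6) in each aliquot = 4.054 × 10^-3 mol (1:1 ratio)
n(C6H8O6) in the whole flask = 4.054 × 10^-3 × 500.0/50.00 = 0.04054 mol
mass of C6H8O6 = 0.04054 × 176.12 = 7.139 g
% C6H8O6 = 7.139 / 9.342 × 100 = 76.42 %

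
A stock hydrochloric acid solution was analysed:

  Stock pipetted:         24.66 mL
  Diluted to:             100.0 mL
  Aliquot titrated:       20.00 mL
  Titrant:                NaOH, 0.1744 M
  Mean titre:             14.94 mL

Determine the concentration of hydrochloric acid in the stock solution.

0.5283 M

HCl + NaOH → NaCl + H2O
n(NaOH) = 0.01494 × 0.1744 = 2.606 × 10^-3 mol
n(HCl) in the aliquot = 2.606 × 10^-3 mol (1:1 ratio)
[HCl]_dilute = 2.606 × 10^-3 / 0.02000 = 0.1303 mol/L
Dilution factor = 100.0 / 24.66 = 4.055
[HCl]_stock = 0.1303 × 4.055 = 0.5283 mol/L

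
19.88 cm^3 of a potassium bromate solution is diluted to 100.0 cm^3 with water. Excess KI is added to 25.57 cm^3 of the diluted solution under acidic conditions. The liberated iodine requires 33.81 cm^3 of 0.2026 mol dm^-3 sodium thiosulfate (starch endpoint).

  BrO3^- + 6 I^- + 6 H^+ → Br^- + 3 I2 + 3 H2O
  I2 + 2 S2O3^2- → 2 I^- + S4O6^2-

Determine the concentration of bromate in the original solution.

0.2246 mol/L

n(S2O3^2-) = 0.03381 × 0.2026 = 6.850 × 10^-3 mol
n(I2) = n(S2O3^2-)/2 = 3.425 × 10^-3 mol
From the 1:3 ratio, n(BrO3^-) in the aliquot = 1/3 × 3.425 × 10^-3 = 1.142 × 10^-3 mol
[BrO3^-]_dilute = 1.142 × 10^-3 / 0.02557 = 0.04465 mol/L
[BrO3^-]_original = 0.04465 × 100.0/19.88 = 0.2246 mol/L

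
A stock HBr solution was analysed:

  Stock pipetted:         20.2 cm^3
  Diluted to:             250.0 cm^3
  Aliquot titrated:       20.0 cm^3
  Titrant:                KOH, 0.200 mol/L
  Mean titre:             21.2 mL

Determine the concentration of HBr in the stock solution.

2.62 mol/L

HBr + KOH → KBr + H2O
n(KOH) = 0.0212 × 0.200 = 4.24 × 10^-3 mol
n(HBr) in the aliquot = 4.24 × 10^-3 mol (1:1 ratio)
[HBr]_dilute = 4.24 × 10^-3 / 0.0200 = 0.212 mol/L
Dilution factor = 250.0 / 20.2 = 12.38
[HBr]_stock = 0.212 × 12.38 = 2.62 mol/L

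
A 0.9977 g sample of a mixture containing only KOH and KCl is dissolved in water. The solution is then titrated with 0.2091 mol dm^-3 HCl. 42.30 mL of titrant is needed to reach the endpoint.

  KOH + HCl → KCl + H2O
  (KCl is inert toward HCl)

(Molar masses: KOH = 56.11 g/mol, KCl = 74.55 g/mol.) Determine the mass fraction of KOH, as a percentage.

49.74 %

n(HCl) = 0.04230 × 0.2091 = 8.845 × 10^-3 mol
Let x = n(KOH), y = n(KCl).
Titrant: 1x = 8.845 × 10^-3;  mass: 56.11x + 74.55y = 0.9977
Solving, x = 8.845 × 10^-3 mol, y = 6.726 × 10^-3 mol
mass of KOH = 8.845 × 10^-3 × 56.11 = 0.4963 g
% KOH = 0.4963 / 0.9977 × 100 = 49.74 %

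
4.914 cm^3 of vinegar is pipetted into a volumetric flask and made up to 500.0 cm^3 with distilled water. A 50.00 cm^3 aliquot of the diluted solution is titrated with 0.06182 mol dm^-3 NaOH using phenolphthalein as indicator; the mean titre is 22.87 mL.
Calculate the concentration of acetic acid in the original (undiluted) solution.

CH3COOH + NaOH → CH3COONa + H2O
n(NaOH) = 0.02287 × 0.06182 = 1.414 × 10^-3 mol
n(CH3COOH) in the aliquot = 1.414 × 10^-3 mol (1:1 ratio)
[CH3COOH]_dilute = 1.414 × 10^-3 / 0.05000 = 0.02828 mol/L
Dilution factor = 500.0 / 4.914 = 101.8
[CH3COOH]_stock = 0.02828 × 101.8 = 2.877 mol/L

2.877 mol/L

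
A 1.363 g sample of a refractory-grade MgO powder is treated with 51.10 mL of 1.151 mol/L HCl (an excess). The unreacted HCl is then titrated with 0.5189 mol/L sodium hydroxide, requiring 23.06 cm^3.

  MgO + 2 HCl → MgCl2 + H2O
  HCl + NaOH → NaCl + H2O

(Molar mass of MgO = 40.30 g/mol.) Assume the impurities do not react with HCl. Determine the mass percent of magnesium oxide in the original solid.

69.26 %

n(HCl) added = 0.05110 × 1.151 = 0.05882 mol
n(NaOH) used in back-titration = 0.02306 × 0.5189 = 0.01197 mol
n(HCl) left over = 0.01197 mol (1:1 ratio)
n(HCl) consumed by analyte = 0.05882 − 0.01197 = 0.04685 mol
From the 1:2 ratio, n(MgO) = 1/2 × 0.04685 = 0.02343 mol
mass of MgO = 0.02343 × 40.30 = 0.9440 g
% MgO = 0.9440 / 1.363 × 100 = 69.26 %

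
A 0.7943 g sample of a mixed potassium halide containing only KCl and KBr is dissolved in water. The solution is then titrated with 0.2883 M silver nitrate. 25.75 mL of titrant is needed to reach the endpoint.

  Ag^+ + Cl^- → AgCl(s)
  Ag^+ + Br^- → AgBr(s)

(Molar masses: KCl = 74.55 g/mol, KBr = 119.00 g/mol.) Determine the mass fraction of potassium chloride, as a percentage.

n(AgNO3) = 0.02575 × 0.2883 = 7.424 × 10^-3 mol
Let x = n(KCl), y = n(KBr).
Titrant: 1x + 1y = 7.424 × 10^-3;  mass: 74.55x + 119.00y = 0.7943
Solving, x = 2.005 × 10^-3 mol, y = 5.419 × 10^-3 mol
mass of KCl = 2.005 × 10^-3 × 74.55 = 0.1495 g
% KCl = 0.1495 / 0.7943 × 100 = 18.82 %

18.82 %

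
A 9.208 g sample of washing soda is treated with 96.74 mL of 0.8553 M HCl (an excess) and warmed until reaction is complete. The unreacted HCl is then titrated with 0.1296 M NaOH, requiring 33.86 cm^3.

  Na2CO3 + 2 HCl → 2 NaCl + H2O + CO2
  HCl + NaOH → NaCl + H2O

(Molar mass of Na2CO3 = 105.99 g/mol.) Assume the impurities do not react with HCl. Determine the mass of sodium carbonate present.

4.152 g

n(HCl) added = 0.09674 × 0.8553 = 0.08274 mol
n(NaOH) used in back-titration = 0.03386 × 0.1296 = 4.388 × 10^-3 mol
n(HCl) left over = 4.388 × 10^-3 mol (1:1 ratio)
n(HCl) consumed by analyte = 0.08274 − 4.388 × 10^-3 = 0.07835 mol
From the 1:2 ratio, n(Na2CO3) = 1/2 × 0.07835 = 0.03918 mol
mass of Na2CO3 = 0.03918 × 105.99 = 4.152 g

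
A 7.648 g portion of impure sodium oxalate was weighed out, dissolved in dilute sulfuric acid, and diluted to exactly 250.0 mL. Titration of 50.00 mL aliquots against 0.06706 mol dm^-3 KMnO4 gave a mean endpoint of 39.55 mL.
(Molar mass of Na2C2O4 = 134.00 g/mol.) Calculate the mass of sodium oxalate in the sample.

4.442 g

2 MnO4^- + 5 C2O4^2- + 16 H^+ → 2 Mn^2+ + 10 CO2 + 8 H2O
n(KMnO4) per titration = 0.03955 × 0.06706 = 2.652 × 10^-3 mol
From the 5:2 ratio, n(Na2C2O4) in each aliquot = 5/2 × 2.652 × 10^-3 = 6.631 × 10^-3 mol
n(Na2C2O4) in the whole flask = 6.631 × 10^-3 × 250.0/50.00 = 0.03315 mol
mass of Na2C2O4 = 0.03315 × 134.00 = 4.442 g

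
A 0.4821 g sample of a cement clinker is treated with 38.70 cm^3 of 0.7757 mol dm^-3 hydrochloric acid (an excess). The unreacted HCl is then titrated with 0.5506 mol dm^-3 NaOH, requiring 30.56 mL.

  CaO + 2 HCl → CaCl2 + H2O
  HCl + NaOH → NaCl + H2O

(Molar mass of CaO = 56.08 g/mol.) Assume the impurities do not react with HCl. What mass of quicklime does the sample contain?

0.3699 g

n(HCl) added = 0.03870 × 0.7757 = 0.03002 mol
n(NaOH) used in back-titration = 0.03056 × 0.5506 = 0.01683 mol
n(HCl) left over = 0.01683 mol (1:1 ratio)
n(HCl) consumed by analyte = 0.03002 − 0.01683 = 0.01319 mol
From the 1:2 ratio, n(CaO) = 1/2 × 0.01319 = 6.597 × 10^-3 mol
mass of CaO = 6.597 × 10^-3 × 56.08 = 0.3699 g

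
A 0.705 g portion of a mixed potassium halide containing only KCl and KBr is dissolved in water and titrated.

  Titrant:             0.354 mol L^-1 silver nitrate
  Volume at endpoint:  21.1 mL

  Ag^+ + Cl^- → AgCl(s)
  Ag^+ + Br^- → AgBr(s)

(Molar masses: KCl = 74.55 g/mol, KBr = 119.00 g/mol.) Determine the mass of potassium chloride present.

0.308 g

n(AgNO3) = 0.0211 × 0.354 = 7.47 × 10^-3 mol
Let x = n(KCl), y = n(KBr).
Titrant: 1x + 1y = 7.47 × 10^-3;  mass: 74.55x + 119.00y = 0.705
Solving, x = 4.14 × 10^-3 mol, y = 3.33 × 10^-3 mol
mass of KCl = 4.14 × 10^-3 × 74.55 = 0.308 g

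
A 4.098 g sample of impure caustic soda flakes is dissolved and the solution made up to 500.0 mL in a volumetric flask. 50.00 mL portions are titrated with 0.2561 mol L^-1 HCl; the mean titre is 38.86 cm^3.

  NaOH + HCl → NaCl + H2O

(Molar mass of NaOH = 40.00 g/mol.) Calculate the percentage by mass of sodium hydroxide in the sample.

n(HCl) per titration = 0.03886 × 0.2561 = 9.952 × 10^-3 mol
n(NaOH) in each aliquot = 9.952 × 10^-3 mol (1:1 ratio)
n(NaOH) in the whole flask = 9.952 × 10^-3 × 500.0/50.00 = 0.09952 mol
mass of NaOH = 0.09952 × 40.00 = 3.981 g
% NaOH = 3.981 / 4.098 × 100 = 97.14 %

97.14 %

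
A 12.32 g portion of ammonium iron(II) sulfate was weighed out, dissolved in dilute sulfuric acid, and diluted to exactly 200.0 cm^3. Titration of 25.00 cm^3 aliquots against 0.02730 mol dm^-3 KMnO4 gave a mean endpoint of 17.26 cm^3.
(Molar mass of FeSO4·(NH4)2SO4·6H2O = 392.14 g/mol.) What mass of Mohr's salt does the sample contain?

MnO4^- + 5 Fe^2+ + 8 H^+ → Mn^2+ + 5 Fe^3+ + 4 H2O
n(KMnO4) per titration = 0.01726 × 0.02730 = 4.712 × 10^-4 mol
From the 5:1 ratio, n(FeSO4·(NH4)2SO4·6H2O) in each aliquot = 5/1 × 4.712 × 10^-4 = 2.356 × 10^-3 mol
n(FeSO4·(NH4)2SO4·6H2O) in the whole flask = 2.356 × 10^-3 × 200.0/25.00 = 0.01885 mol
mass of FeSO4·(NH4)2SO4·6H2O = 0.01885 × 392.14 = 7.391 g

7.391 g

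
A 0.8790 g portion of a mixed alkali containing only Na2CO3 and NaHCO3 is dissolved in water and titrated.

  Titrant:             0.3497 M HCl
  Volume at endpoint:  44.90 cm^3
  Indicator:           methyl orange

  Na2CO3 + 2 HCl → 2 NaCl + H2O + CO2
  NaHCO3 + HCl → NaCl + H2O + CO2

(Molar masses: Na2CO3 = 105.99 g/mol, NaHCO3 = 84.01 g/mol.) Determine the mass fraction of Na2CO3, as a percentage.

n(HCl) = 0.04490 × 0.3497 = 0.01570 mol
Let x = n(Na2CO3), y = n(NaHCO3).
Titrant: 2x + 1y = 0.01570;  mass: 105.99x + 84.01y = 0.8790
Solving, x = 7.095 × 10^-3 mol, y = 1.512 × 10^-3 mol
mass of Na2CO3 = 7.095 × 10^-3 × 105.99 = 0.7520 g
% Na2CO3 = 0.7520 / 0.8790 × 100 = 85.55 %

85.55 %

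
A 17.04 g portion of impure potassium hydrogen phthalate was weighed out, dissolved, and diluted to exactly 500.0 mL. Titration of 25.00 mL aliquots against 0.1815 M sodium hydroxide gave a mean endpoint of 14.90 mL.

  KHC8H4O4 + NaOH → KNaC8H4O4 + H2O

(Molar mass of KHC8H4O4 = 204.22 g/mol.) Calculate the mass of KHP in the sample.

n(NaOH) per titration = 0.01490 × 0.1815 = 2.704 × 10^-3 mol
n(KHC8H4O4) in each aliquot = 2.704 × 10^-3 mol (1:1 ratio)
n(KHC8H4O4) in the whole flask = 2.704 × 10^-3 × 500.0/25.00 = 0.05409 mol
mass of KHC8H4O4 = 0.05409 × 204.22 = 11.05 g

11.05 g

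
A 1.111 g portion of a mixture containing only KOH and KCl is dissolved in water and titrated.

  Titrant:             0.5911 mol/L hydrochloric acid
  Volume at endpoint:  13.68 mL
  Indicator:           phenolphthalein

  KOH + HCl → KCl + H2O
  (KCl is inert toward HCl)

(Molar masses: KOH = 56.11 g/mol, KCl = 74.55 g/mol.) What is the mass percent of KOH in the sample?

n(HCl) = 0.01368 × 0.5911 = 8.086 × 10^-3 mol
Let x = n(KOH), y = n(KCl).
Titrant: 1x = 8.086 × 10^-3;  mass: 56.11x + 74.55y = 1.111
Solving, x = 8.086 × 10^-3 mol, y = 8.817 × 10^-3 mol
mass of KOH = 8.086 × 10^-3 × 56.11 = 0.4537 g
% KOH = 0.4537 / 1.111 × 100 = 40.84 %

40.84 %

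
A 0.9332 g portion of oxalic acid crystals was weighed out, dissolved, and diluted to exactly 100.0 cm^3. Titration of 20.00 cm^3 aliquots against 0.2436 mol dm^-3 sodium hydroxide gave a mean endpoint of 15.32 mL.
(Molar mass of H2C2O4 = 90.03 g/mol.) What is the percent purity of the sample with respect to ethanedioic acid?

90.01 %

H2C2O4 + 2 NaOH → Na2C2O4 + 2 H2O
n(NaOH) per titration = 0.01532 × 0.2436 = 3.732 × 10^-3 mol
From the 1:2 ratio, n(H2C2O4) in each aliquot = 1/2 × 3.732 × 10^-3 = 1.866 × 10^-3 mol
n(H2C2O4) in the whole flask = 1.866 × 10^-3 × 100.0/20.00 = 9.330 × 10^-3 mol
mass of H2C2O4 = 9.330 × 10^-3 × 90.03 = 0.8400 g
% H2C2O4 = 0.8400 / 0.9332 × 100 = 90.01 %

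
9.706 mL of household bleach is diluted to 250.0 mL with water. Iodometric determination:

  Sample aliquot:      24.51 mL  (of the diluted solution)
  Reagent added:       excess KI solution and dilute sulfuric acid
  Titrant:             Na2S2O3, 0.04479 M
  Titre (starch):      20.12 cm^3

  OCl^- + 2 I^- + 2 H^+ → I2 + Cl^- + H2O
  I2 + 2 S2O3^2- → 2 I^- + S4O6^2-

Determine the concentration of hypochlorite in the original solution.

n(S2O3^2-) = 0.02012 × 0.04479 = 9.012 × 10^-4 mol
n(I2) = n(S2O3^2-)/2 = 4.506 × 10^-4 mol
n(OCl^-) in the aliquot = 4.506 × 10^-4 mol (1:1 ratio)
[OCl^-]_dilute = 4.506 × 10^-4 / 0.02451 = 0.01838 mol/L
[OCl^-]_original = 0.01838 × 250.0/9.706 = 0.4735 mol/L

0.4735 M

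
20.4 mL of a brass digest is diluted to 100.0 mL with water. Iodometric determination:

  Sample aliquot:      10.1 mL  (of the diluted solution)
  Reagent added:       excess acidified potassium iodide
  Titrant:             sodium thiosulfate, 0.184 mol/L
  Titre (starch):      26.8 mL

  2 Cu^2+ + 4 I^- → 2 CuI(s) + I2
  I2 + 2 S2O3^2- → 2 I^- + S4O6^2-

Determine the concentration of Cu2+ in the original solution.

2.39 mol/L

n(S2O3^2-) = 0.0268 × 0.184 = 4.93 × 10^-3 mol
n(I2) = n(S2O3^2-)/2 = 2.47 × 10^-3 mol
From the 2:1 ratio, n(Cu2+) in the aliquot = 2/1 × 2.47 × 10^-3 = 4.93 × 10^-3 mol
[Cu2+]_dilute = 4.93 × 10^-3 / 0.0101 = 0.488 mol/L
[Cu2+]_original = 0.488 × 100.0/20.4 = 2.39 mol/L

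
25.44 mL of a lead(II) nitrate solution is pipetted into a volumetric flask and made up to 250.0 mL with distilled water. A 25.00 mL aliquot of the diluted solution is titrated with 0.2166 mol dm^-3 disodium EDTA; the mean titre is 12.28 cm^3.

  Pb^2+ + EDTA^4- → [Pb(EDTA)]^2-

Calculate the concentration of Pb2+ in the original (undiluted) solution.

1.046 mol/L

n(EDTA) = 0.01228 × 0.2166 = 2.660 × 10^-3 mol
n(Pb2+) in the aliquot = 2.660 × 10^-3 mol (1:1 ratio)
[Pb2+]_dilute = 2.660 × 10^-3 / 0.02500 = 0.1064 mol/L
Dilution factor = 250.0 / 25.44 = 9.827
[Pb2+]_stock = 0.1064 × 9.827 = 1.046 mol/L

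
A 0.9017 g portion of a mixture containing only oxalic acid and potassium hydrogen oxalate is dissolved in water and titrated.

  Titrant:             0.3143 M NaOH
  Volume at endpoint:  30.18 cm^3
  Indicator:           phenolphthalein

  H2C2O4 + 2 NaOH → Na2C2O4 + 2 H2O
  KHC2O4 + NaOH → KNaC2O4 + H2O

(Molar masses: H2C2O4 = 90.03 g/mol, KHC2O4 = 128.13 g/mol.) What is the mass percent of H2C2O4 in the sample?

18.84 %

n(NaOH) = 0.03018 × 0.3143 = 9.486 × 10^-3 mol
Let x = n(H2C2O4), y = n(KHC2O4).
Titrant: 2x + 1y = 9.486 × 10^-3;  mass: 90.03x + 128.13y = 0.9017
Solving, x = 1.887 × 10^-3 mol, y = 5.711 × 10^-3 mol
mass of H2C2O4 = 1.887 × 10^-3 × 90.03 = 0.1699 g
% H2C2O4 = 0.1699 / 0.9017 × 100 = 18.84 %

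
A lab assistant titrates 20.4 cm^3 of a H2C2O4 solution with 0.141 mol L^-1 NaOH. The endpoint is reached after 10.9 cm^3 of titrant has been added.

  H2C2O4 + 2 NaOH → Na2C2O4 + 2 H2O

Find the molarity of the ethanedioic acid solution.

0.0377 mol/L

n(NaOH) = 0.0109 L × 0.141 mol/L = 1.54 × 10^-3 mol
From the 1:2 mole ratio, n(H2C2O4) = 1/2 × 1.54 × 10^-3 = 7.68 × 10^-4 mol
[H2C2O4] = 7.68 × 10^-4 mol / 0.0204 L = 0.0377 mol/L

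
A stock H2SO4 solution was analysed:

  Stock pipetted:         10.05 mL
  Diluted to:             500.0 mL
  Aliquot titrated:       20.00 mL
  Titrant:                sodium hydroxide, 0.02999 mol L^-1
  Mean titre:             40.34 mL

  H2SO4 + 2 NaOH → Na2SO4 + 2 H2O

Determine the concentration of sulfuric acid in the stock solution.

n(NaOH) = 0.04034 × 0.02999 = 1.210 × 10^-3 mol
From the 1:2 ratio, n(H2SO4) in the aliquot = 1/2 × 1.210 × 10^-3 = 6.049 × 10^-4 mol
[H2SO4]_dilute = 6.049 × 10^-4 / 0.02000 = 0.03024 mol/L
Dilution factor = 500.0 / 10.05 = 49.75
[H2SO4]_stock = 0.03024 × 49.75 = 1.505 mol/L

1.505 mol/L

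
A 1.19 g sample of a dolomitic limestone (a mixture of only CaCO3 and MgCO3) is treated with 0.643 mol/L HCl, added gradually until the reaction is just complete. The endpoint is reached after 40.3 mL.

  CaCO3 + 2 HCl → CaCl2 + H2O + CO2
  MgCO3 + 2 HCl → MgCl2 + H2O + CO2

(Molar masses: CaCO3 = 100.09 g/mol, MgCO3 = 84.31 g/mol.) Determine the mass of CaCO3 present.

0.619 g

n(HCl) = 0.0403 × 0.643 = 0.0259 mol
Let x = n(CaCO3), y = n(MgCO3).
Titrant: 2x + 2y = 0.0259;  mass: 100.09x + 84.31y = 1.19
Solving, x = 6.19 × 10^-3 mol, y = 6.77 × 10^-3 mol
mass of CaCO3 = 6.19 × 10^-3 × 100.09 = 0.619 g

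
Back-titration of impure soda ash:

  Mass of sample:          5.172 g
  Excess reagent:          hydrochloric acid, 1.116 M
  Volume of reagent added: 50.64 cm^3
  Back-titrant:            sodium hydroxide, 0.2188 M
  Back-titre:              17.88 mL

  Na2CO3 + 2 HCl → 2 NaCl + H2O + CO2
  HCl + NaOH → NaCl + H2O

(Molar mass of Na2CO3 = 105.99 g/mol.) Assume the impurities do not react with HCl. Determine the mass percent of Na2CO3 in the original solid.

n(HCl) added = 0.05064 × 1.116 = 0.05651 mol
n(NaOH) used in back-titration = 0.01788 × 0.2188 = 3.912 × 10^-3 mol
n(HCl) left over = 3.912 × 10^-3 mol (1:1 ratio)
n(HCl) consumed by analyte = 0.05651 − 3.912 × 10^-3 = 0.05260 mol
From the 1:2 ratio, n(Na2CO3) = 1/2 × 0.05260 = 0.02630 mol
mass of Na2CO3 = 0.02630 × 105.99 = 2.788 g
% Na2CO3 = 2.788 / 5.172 × 100 = 53.90 %

53.90 %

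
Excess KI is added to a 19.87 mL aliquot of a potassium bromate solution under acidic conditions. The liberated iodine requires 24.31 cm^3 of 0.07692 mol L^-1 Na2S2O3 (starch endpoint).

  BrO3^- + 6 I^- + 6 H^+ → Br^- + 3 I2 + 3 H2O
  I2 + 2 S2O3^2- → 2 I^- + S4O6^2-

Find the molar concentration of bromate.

0.01568 mol/L

n(S2O3^2-) = 0.02431 × 0.07692 = 1.870 × 10^-3 mol
n(I2) = n(S2O3^2-)/2 = 9.350 × 10^-4 mol
From the 1:3 ratio, n(BrO3^-) in the aliquot = 1/3 × 9.350 × 10^-4 = 3.117 × 10^-4 mol
[BrO3^-] = 3.117 × 10^-4 / 0.01987 = 0.01568 mol/L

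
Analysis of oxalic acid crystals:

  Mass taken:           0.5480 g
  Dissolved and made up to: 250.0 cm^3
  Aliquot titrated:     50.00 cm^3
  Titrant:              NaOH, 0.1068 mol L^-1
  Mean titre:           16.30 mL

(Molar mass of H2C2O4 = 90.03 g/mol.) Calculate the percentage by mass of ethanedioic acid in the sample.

71.50 %

H2C2O4 + 2 NaOH → Na2C2O4 + 2 H2O
n(NaOH) per titration = 0.01630 × 0.1068 = 1.741 × 10^-3 mol
From the 1:2 ratio, n(H2C2O4) in each aliquot = 1/2 × 1.741 × 10^-3 = 8.704 × 10^-4 mol
n(H2C2O4) in the whole flask = 8.704 × 10^-4 × 250.0/50.00 = 4.352 × 10^-3 mol
mass of H2C2O4 = 4.352 × 10^-3 × 90.03 = 0.3918 g
% H2C2O4 = 0.3918 / 0.5480 × 100 = 71.50 %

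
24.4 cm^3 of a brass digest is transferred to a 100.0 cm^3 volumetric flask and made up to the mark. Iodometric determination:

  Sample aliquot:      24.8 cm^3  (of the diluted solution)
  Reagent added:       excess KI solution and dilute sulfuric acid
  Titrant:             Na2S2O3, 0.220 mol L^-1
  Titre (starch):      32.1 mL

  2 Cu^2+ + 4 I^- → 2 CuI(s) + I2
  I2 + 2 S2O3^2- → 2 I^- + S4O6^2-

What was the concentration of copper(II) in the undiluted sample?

1.17 mol/L

n(S2O3^2-) = 0.0321 × 0.220 = 7.06 × 10^-3 mol
n(I2) = n(S2O3^2-)/2 = 3.53 × 10^-3 mol
From the 2:1 ratio, n(Cu2+) in the aliquot = 2/1 × 3.53 × 10^-3 = 7.06 × 10^-3 mol
[Cu2+]_dilute = 7.06 × 10^-3 / 0.0248 = 0.285 mol/L
[Cu2+]_original = 0.285 × 100.0/24.4 = 1.17 mol/L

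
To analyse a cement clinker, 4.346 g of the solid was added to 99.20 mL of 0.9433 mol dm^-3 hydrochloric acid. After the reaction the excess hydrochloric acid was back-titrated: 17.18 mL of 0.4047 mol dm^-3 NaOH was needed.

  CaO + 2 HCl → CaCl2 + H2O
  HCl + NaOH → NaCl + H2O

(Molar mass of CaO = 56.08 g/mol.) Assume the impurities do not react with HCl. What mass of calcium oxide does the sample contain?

n(HCl) added = 0.09920 × 0.9433 = 0.09358 mol
n(NaOH) used in back-titration = 0.01718 × 0.4047 = 6.953 × 10^-3 mol
n(HCl) left over = 6.953 × 10^-3 mol (1:1 ratio)
n(HCl) consumed by analyte = 0.09358 − 6.953 × 10^-3 = 0.08662 mol
From the 1:2 ratio, n(CaO) = 1/2 × 0.08662 = 0.04331 mol
mass of CaO = 0.04331 × 56.08 = 2.429 g

2.429 g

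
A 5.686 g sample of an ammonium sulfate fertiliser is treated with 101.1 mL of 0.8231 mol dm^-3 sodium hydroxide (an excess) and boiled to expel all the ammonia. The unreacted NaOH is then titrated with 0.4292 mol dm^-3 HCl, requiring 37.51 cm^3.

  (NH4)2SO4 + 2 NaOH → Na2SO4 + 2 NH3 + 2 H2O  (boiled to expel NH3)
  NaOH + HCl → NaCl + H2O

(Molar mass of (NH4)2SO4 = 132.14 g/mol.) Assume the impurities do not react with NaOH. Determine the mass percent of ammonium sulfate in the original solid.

n(NaOH) added = 0.1011 × 0.8231 = 0.08322 mol
n(HCl) used in back-titration = 0.03751 × 0.4292 = 0.01610 mol
n(NaOH) left over = 0.01610 mol (1:1 ratio)
n(NaOH) consumed by analyte = 0.08322 − 0.01610 = 0.06712 mol
From the 1:2 ratio, n((NH4)2SO4) = 1/2 × 0.06712 = 0.03356 mol
mass of (NH4)2SO4 = 0.03356 × 132.14 = 4.434 g
% (NH4)2SO4 = 4.434 / 5.686 × 100 = 77.99 %

77.99 %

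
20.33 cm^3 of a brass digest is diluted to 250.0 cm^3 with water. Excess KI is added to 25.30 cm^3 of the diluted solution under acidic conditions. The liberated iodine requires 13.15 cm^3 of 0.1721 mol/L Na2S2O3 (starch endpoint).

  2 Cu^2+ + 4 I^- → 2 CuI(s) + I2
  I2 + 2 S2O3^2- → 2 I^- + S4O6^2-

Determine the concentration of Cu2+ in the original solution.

n(S2O3^2-) = 0.01315 × 0.1721 = 2.263 × 10^-3 mol
n(I2) = n(S2O3^2-)/2 = 1.132 × 10^-3 mol
From the 2:1 ratio, n(Cu2+) in the aliquot = 2/1 × 1.132 × 10^-3 = 2.263 × 10^-3 mol
[Cu2+]_dilute = 2.263 × 10^-3 / 0.02530 = 0.08945 mol/L
[Cu2+]_original = 0.08945 × 250.0/20.33 = 1.100 mol/L

1.100 mol/L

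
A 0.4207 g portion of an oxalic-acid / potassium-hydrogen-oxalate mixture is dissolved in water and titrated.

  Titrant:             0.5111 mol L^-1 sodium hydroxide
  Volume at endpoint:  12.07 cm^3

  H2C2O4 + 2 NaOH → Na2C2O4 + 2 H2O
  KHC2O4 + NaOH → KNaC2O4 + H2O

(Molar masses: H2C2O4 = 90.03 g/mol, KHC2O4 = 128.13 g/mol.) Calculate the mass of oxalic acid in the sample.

n(NaOH) = 0.01207 × 0.5111 = 6.169 × 10^-3 mol
Let x = n(H2C2O4), y = n(KHC2O4).
Titrant: 2x + 1y = 6.169 × 10^-3;  mass: 90.03x + 128.13y = 0.4207
Solving, x = 2.224 × 10^-3 mol, y = 1.721 × 10^-3 mol
mass of H2C2O4 = 2.224 × 10^-3 × 90.03 = 0.2002 g

0.2002 g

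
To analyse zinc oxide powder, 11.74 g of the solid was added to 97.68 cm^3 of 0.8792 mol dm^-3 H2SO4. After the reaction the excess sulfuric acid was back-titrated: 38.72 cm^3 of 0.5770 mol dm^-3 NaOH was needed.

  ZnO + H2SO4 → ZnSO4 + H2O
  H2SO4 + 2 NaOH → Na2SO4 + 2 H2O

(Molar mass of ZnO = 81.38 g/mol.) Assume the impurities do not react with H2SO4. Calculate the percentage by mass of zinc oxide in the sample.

51.79 %

n(H2SO4) added = 0.09768 × 0.8792 = 0.08588 mol
n(NaOH) used in back-titration = 0.03872 × 0.5770 = 0.02234 mol
From the 1:2 ratio, n(H2SO4) left over = 1/2 × 0.02234 = 0.01117 mol
n(H2SO4) consumed by analyte = 0.08588 − 0.01117 = 0.07471 mol
n(ZnO) = 0.07471 mol (1:1 ratio)
mass of ZnO = 0.07471 × 81.38 = 6.080 g
% ZnO = 6.080 / 11.74 × 100 = 51.79 %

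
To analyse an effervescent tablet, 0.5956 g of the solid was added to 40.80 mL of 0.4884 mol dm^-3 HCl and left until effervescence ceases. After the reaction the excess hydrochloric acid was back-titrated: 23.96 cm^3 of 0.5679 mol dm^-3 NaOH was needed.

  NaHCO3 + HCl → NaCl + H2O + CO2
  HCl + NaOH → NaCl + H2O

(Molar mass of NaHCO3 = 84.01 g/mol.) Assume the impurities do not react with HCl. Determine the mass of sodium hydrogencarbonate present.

n(HCl) added = 0.04080 × 0.4884 = 0.01993 mol
n(NaOH) used in back-titration = 0.02396 × 0.5679 = 0.01361 mol
n(HCl) left over = 0.01361 mol (1:1 ratio)
n(HCl) consumed by analyte = 0.01993 − 0.01361 = 6.320 × 10^-3 mol
n(NaHCO3) = 6.320 × 10^-3 mol (1:1 ratio)
mass of NaHCO3 = 6.320 × 10^-3 × 84.01 = 0.5309 g

0.5309 g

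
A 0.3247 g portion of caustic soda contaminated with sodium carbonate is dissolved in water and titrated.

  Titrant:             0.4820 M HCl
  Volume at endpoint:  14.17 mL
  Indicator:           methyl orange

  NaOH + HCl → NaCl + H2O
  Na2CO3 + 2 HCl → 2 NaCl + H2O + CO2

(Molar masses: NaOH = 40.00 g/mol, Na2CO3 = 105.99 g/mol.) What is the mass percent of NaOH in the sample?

35.31 %

n(HCl) = 0.01417 × 0.4820 = 6.830 × 10^-3 mol
Let x = n(NaOH), y = n(Na2CO3).
Titrant: 1x + 2y = 6.830 × 10^-3;  mass: 40.00x + 105.99y = 0.3247
Solving, x = 2.867 × 10^-3 mol, y = 1.982 × 10^-3 mol
mass of NaOH = 2.867 × 10^-3 × 40.00 = 0.1147 g
% NaOH = 0.1147 / 0.3247 × 100 = 35.31 %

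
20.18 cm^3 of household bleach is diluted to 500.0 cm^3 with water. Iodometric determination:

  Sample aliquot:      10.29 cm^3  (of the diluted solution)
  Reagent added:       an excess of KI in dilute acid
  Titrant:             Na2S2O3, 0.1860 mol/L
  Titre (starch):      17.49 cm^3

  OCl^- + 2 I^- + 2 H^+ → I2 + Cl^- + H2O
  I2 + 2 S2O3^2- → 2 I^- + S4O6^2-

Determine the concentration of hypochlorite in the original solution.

3.917 mol/L

n(S2O3^2-) = 0.01749 × 0.1860 = 3.253 × 10^-3 mol
n(I2) = n(S2O3^2-)/2 = 1.627 × 10^-3 mol
n(OCl^-) in the aliquot = 1.627 × 10^-3 mol (1:1 ratio)
[OCl^-]_dilute = 1.627 × 10^-3 / 0.01029 = 0.1581 mol/L
[OCl^-]_original = 0.1581 × 500.0/20.18 = 3.917 mol/L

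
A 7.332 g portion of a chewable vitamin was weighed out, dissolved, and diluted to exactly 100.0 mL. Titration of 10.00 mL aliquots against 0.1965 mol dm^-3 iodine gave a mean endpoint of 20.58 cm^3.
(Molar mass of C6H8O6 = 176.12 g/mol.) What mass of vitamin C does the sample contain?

C6H8O6 + I2 → C6H6O6 + 2 HI
n(I2) per titration = 0.02058 × 0.1965 = 4.044 × 10^-3 mol
n(C6H8O6) in each aliquot = 4.044 × 10^-3 mol (1:1 ratio)
n(C6H8O6) in the whole flask = 4.044 × 10^-3 × 100.0/10.00 = 0.04044 mol
mass of C6H8O6 = 0.04044 × 176.12 = 7.122 g

7.122 g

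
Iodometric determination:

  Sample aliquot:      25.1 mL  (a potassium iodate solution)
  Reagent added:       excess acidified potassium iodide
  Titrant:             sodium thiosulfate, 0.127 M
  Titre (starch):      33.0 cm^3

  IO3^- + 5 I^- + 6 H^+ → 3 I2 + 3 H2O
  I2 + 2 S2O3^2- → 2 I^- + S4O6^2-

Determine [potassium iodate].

0.0278 M

n(S2O3^2-) = 0.0330 × 0.127 = 4.19 × 10^-3 mol
n(I2) = n(S2O3^2-)/2 = 2.10 × 10^-3 mol
From the 1:3 ratio, n(IO3^-) in the aliquot = 1/3 × 2.10 × 10^-3 = 6.98 × 10^-4 mol
[IO3^-] = 6.98 × 10^-4 / 0.0251 = 0.0278 mol/L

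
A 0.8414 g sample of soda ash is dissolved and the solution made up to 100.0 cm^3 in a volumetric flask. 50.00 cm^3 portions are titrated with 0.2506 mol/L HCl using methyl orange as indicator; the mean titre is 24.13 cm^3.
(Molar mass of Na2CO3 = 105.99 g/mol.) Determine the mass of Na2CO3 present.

Na2CO3 + 2 HCl → 2 NaCl + H2O + CO2
n(HCl) per titration = 0.02413 × 0.2506 = 6.047 × 10^-3 mol
From the 1:2 ratio, n(Na2CO3) in each aliquot = 1/2 × 6.047 × 10^-3 = 3.023 × 10^-3 mol
n(Na2CO3) in the whole flask = 3.023 × 10^-3 × 100.0/50.00 = 6.047 × 10^-3 mol
mass of Na2CO3 = 6.047 × 10^-3 × 105.99 = 0.6409 g

0.6409 g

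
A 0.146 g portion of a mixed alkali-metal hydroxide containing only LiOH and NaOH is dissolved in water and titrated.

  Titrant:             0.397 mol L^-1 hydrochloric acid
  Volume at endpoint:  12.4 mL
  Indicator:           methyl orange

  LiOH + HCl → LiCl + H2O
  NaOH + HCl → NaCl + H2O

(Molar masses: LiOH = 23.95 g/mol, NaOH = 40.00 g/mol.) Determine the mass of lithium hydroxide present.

n(HCl) = 0.0124 × 0.397 = 4.92 × 10^-3 mol
Let x = n(LiOH), y = n(NaOH).
Titrant: 1x + 1y = 4.92 × 10^-3;  mass: 23.95x + 40.00y = 0.146
Solving, x = 3.17 × 10^-3 mol, y = 1.75 × 10^-3 mol
mass of LiOH = 3.17 × 10^-3 × 23.95 = 0.0760 g

0.0760 g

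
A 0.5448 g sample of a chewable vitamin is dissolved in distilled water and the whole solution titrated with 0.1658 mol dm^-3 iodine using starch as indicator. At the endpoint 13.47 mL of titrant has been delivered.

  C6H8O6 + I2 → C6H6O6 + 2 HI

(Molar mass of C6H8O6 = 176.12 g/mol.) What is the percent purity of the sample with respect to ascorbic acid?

72.20 %

n(I2) = 0.01347 L × 0.1658 mol/L = 2.233 × 10^-3 mol
n(C6H8O6) = 2.233 × 10^-3 mol (1:1 ratio)
mass of C6H8O6 = 2.233 × 10^-3 × 176.12 g/mol = 0.3933 g
% C6H8O6 = 0.3933 / 0.5448 × 100 = 72.20 %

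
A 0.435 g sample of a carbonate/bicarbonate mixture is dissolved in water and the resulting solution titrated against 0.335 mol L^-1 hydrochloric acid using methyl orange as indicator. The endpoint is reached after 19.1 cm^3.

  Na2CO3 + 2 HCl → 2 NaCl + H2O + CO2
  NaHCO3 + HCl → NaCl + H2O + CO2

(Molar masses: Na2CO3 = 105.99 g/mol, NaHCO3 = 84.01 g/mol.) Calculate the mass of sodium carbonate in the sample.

0.175 g

n(HCl) = 0.0191 × 0.335 = 6.40 × 10^-3 mol
Let x = n(Na2CO3), y = n(NaHCO3).
Titrant: 2x + 1y = 6.40 × 10^-3;  mass: 105.99x + 84.01y = 0.435
Solving, x = 1.65 × 10^-3 mol, y = 3.09 × 10^-3 mol
mass of Na2CO3 = 1.65 × 10^-3 × 105.99 = 0.175 g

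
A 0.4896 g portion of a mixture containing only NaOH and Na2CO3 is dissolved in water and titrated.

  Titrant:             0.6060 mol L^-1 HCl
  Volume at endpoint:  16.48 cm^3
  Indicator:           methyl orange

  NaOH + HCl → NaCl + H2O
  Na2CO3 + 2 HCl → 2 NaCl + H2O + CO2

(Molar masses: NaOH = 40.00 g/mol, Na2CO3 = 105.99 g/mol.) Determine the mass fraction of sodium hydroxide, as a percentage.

24.93 %

n(HCl) = 0.01648 × 0.6060 = 9.987 × 10^-3 mol
Let x = n(NaOH), y = n(Na2CO3).
Titrant: 1x + 2y = 9.987 × 10^-3;  mass: 40.00x + 105.99y = 0.4896
Solving, x = 3.052 × 10^-3 mol, y = 3.468 × 10^-3 mol
mass of NaOH = 3.052 × 10^-3 × 40.00 = 0.1221 g
% NaOH = 0.1221 / 0.4896 × 100 = 24.93 %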